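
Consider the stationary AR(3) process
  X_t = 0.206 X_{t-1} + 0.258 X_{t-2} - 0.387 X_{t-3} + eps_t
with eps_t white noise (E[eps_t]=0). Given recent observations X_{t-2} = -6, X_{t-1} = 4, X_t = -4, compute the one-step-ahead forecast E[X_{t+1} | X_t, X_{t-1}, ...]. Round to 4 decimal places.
E[X_{t+1} \mid \mathcal F_t] = 2.5300

For an AR(p) model X_t = c + sum_i phi_i X_{t-i} + eps_t, the
one-step-ahead conditional mean is
  E[X_{t+1} | X_t, ...] = c + sum_i phi_i X_{t+1-i}.
Substitute known values:
  E[X_{t+1} | ...] = (0.206) * (-4) + (0.258) * (4) + (-0.387) * (-6)
                   = 2.5300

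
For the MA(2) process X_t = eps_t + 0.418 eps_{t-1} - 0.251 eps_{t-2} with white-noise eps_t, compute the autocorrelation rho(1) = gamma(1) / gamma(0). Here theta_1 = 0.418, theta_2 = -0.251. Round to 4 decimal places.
\rho(1) = 0.2529

For an MA(q) process with theta_0 = 1, the autocovariance is
  gamma(k) = sigma^2 * sum_{i=0..q-k} theta_i * theta_{i+k},
and rho(k) = gamma(k) / gamma(0). Sigma^2 cancels.
  numerator   = (1)*(0.418) + (0.418)*(-0.251) = 0.313082.
  denominator = (1)^2 + (0.418)^2 + (-0.251)^2 = 1.237725.
  rho(1) = 0.313082 / 1.237725 = 0.2529.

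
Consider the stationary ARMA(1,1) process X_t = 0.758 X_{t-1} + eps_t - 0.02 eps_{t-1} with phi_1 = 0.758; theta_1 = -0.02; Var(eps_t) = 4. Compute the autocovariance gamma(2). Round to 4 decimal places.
\gamma(2) = 5.1798

Multiply the model equation by X_{t-k} and take expectations. With theta_0 = psi_0 = 1 and psi_j the MA(infinity) weights, this gives
  gamma(k) - sum_i phi_i gamma(k-i) = c_k,
  c_k = sigma^2 * sum_{j=k..q} theta_j psi_{j-k}   (c_k = 0 for k > q),
using gamma(-m) = gamma(m).
psi-weights needed (psi_j = theta_j + sum_i phi_i psi_{j-i}):
  psi_1 = theta_1 + phi_1 = -0.02 + (0.758) = 0.738
Right-hand sides:
  c_0 = sigma^2 (1 + theta_1 psi_1) = 4 * (1 + (-0.02)(0.738)) = 4 * 0.98524 = 3.94096
  c_1 = sigma^2 theta_1 = 4 * (-0.02) = -0.08
  c_2 = 0
Equations for k = 0 and k = 1 (AR order 1):
  gamma(0) = phi_1 gamma(1) + c_0
  gamma(1) = phi_1 gamma(0) + c_1
Substituting the second into the first: gamma(0) (1 - phi_1^2) = c_0 + phi_1 c_1, so
  gamma(0) = (c_0 + phi_1 c_1) / (1 - phi_1^2) = (3.94096 + (0.758)(-0.08)) / (1 - (0.758)^2) = 3.88032 / 0.425436 = 9.120808.
  gamma(1) = phi_1 gamma(0) + c_1 = (0.758)(9.120808) + (-0.08) = 6.833572.
For k = 2 (> q): gamma(2) = phi_1 gamma(1) = (0.758)(6.833572) = 5.179848.
Therefore gamma(2) = 5.1798 (to 4 decimal places).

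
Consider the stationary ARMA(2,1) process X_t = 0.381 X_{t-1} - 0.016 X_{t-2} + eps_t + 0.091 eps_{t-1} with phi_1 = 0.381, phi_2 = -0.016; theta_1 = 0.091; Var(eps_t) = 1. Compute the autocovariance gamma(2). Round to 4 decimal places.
\gamma(2) = 0.1931

Multiply the model equation by X_{t-k} and take expectations. With theta_0 = psi_0 = 1 and psi_j the MA(infinity) weights, this gives
  gamma(k) - sum_i phi_i gamma(k-i) = c_k,
  c_k = sigma^2 * sum_{j=k..q} theta_j psi_{j-k}   (c_k = 0 for k > q),
using gamma(-m) = gamma(m).
psi-weights needed (psi_j = theta_j + sum_i phi_i psi_{j-i}):
  psi_1 = theta_1 + phi_1 = 0.091 + (0.381) = 0.472
Right-hand sides:
  c_0 = sigma^2 (1 + theta_1 psi_1) = 1 * (1 + (0.091)(0.472)) = 1 * 1.042952 = 1.042952
  c_1 = sigma^2 theta_1 = 1 * (0.091) = 0.091
  c_2 = 0
Equations for k = 0, 1, 2 (AR order 2, c_2 = 0):
  (E0) gamma(0) = phi_1 gamma(1) + phi_2 gamma(2) + c_0
  (E1) gamma(1) = phi_1 gamma(0) + phi_2 gamma(1) + c_1
  (E2) gamma(2) = phi_1 gamma(1) + phi_2 gamma(0)
From (E1): gamma(1) = A gamma(0) + B with
  A = phi_1 / (1 - phi_2) = 0.381 / 1.016 = 0.375,   B = c_1 / (1 - phi_2) = 0.091 / 1.016 = 0.089567.
Insert (E2) into (E0): gamma(0) (1 - phi_2^2) = phi_1 (1 + phi_2) gamma(1) + c_0.
  phi_1 (1 + phi_2) = (0.381)(0.984) = 0.374904,   1 - phi_2^2 = 0.999744.
Replace gamma(1) by A gamma(0) + B and collect gamma(0):
  gamma(0) [0.999744 - (0.374904)(0.375)] = (0.374904)(0.089567) + 1.042952
  gamma(0) * 0.859155 = 1.076531
  gamma(0) = 1.076531 / 0.859155 = 1.253011.
  gamma(1) = A gamma(0) + B = (0.375)(1.253011) + (0.089567) = 0.559446.
  gamma(2) = phi_1 gamma(1) + phi_2 gamma(0) = (0.381)(0.559446) + (-0.016)(1.253011) = 0.193101.
Therefore gamma(2) = 0.1931 (to 4 decimal places).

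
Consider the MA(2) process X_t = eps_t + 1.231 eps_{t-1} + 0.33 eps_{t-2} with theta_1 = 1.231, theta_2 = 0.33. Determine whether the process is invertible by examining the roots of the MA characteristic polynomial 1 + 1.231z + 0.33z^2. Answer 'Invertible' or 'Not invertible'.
\text{Invertible}

The MA(q) characteristic polynomial is P(z) = 1 + 1.231z + 0.33z^2.
Invertibility requires all roots to lie outside the unit circle, i.e. |z| > 1 for every root.
Set 1 + (1.231) z + (0.33) z^2 = 0, i.e. a z^2 + b z + c = 0 with a = 0.33, b = 1.231, c = 1.
Discriminant D = b^2 - 4ac = (1.231)^2 - 4*(0.33)*1 = 1.515361 - (1.32) = 0.195361.
D >= 0, so the roots are real: z = (-b +/- sqrt(D)) / (2a) = (-1.231 +/- 0.441997) / (0.66).
  z_1 = (-1.231 + 0.441997) / (0.66) = -1.1955,   |z_1| = 1.1955.
  z_2 = (-1.231 - 0.441997) / (0.66) = -2.5348,   |z_2| = 2.5348.
Moduli of all roots: 1.1955, 2.5348.
All moduli strictly greater than 1? Yes.
Verdict: Invertible.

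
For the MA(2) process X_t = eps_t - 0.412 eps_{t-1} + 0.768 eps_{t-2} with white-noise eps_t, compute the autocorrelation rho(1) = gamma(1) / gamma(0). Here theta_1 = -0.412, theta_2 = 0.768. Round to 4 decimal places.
\rho(1) = -0.4140

For an MA(q) process with theta_0 = 1, the autocovariance is
  gamma(k) = sigma^2 * sum_{i=0..q-k} theta_i * theta_{i+k},
and rho(k) = gamma(k) / gamma(0). Sigma^2 cancels.
  numerator   = (1)*(-0.412) + (-0.412)*(0.768) = -0.728416.
  denominator = (1)^2 + (-0.412)^2 + (0.768)^2 = 1.759568.
  rho(1) = -0.728416 / 1.759568 = -0.4140.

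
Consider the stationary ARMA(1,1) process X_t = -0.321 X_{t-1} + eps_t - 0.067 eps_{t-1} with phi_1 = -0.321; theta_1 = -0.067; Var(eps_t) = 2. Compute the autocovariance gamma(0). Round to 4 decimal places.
\gamma(0) = 2.3357

Multiply the model equation by X_{t-k} and take expectations. With theta_0 = psi_0 = 1 and psi_j the MA(infinity) weights, this gives
  gamma(k) - sum_i phi_i gamma(k-i) = c_k,
  c_k = sigma^2 * sum_{j=k..q} theta_j psi_{j-k}   (c_k = 0 for k > q),
using gamma(-m) = gamma(m).
psi-weights needed (psi_j = theta_j + sum_i phi_i psi_{j-i}):
  psi_1 = theta_1 + phi_1 = -0.067 + (-0.321) = -0.388
Right-hand sides:
  c_0 = sigma^2 (1 + theta_1 psi_1) = 2 * (1 + (-0.067)(-0.388)) = 2 * 1.025996 = 2.051992
  c_1 = sigma^2 theta_1 = 2 * (-0.067) = -0.134
  c_2 = 0
Equations for k = 0 and k = 1 (AR order 1):
  gamma(0) = phi_1 gamma(1) + c_0
  gamma(1) = phi_1 gamma(0) + c_1
Substituting the second into the first: gamma(0) (1 - phi_1^2) = c_0 + phi_1 c_1, so
  gamma(0) = (c_0 + phi_1 c_1) / (1 - phi_1^2) = (2.051992 + (-0.321)(-0.134)) / (1 - (-0.321)^2) = 2.095006 / 0.896959 = 2.335676.
Therefore gamma(0) = 2.3357 (to 4 decimal places).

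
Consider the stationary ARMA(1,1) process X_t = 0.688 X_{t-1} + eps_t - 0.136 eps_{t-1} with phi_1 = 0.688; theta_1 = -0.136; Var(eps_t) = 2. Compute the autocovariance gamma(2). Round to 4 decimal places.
\gamma(2) = 1.3073

Multiply the model equation by X_{t-k} and take expectations. With theta_0 = psi_0 = 1 and psi_j the MA(infinity) weights, this gives
  gamma(k) - sum_i phi_i gamma(k-i) = c_k,
  c_k = sigma^2 * sum_{j=k..q} theta_j psi_{j-k}   (c_k = 0 for k > q),
using gamma(-m) = gamma(m).
psi-weights needed (psi_j = theta_j + sum_i phi_i psi_{j-i}):
  psi_1 = theta_1 + phi_1 = -0.136 + (0.688) = 0.552
Right-hand sides:
  c_0 = sigma^2 (1 + theta_1 psi_1) = 2 * (1 + (-0.136)(0.552)) = 2 * 0.924928 = 1.849856
  c_1 = sigma^2 theta_1 = 2 * (-0.136) = -0.272
  c_2 = 0
Equations for k = 0 and k = 1 (AR order 1):
  gamma(0) = phi_1 gamma(1) + c_0
  gamma(1) = phi_1 gamma(0) + c_1
Substituting the second into the first: gamma(0) (1 - phi_1^2) = c_0 + phi_1 c_1, so
  gamma(0) = (c_0 + phi_1 c_1) / (1 - phi_1^2) = (1.849856 + (0.688)(-0.272)) / (1 - (0.688)^2) = 1.66272 / 0.526656 = 3.157127.
  gamma(1) = phi_1 gamma(0) + c_1 = (0.688)(3.157127) + (-0.272) = 1.900104.
For k = 2 (> q): gamma(2) = phi_1 gamma(1) = (0.688)(1.900104) = 1.307271.
Therefore gamma(2) = 1.3073 (to 4 decimal places).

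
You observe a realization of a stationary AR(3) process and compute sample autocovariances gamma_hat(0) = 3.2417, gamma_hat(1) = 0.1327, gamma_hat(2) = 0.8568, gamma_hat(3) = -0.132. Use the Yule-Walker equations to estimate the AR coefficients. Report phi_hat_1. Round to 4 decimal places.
\hat\phi_{1} = 0.0470

The Yule-Walker equations for an AR(p) process read, in matrix form,
  Gamma_p phi = r_p,   with   (Gamma_p)_{ij} = gamma(|i - j|),
                       (r_p)_i = gamma(i),   i,j = 1..p.
Substitute the sample gammas (Toeplitz matrix and right-hand side of size 3):
  Gamma_p = [[3.2417, 0.1327, 0.8568], [0.1327, 3.2417, 0.1327], [0.8568, 0.1327, 3.2417]]
  r_p     = [0.1327, 0.8568, -0.132]
Written out (R1..R3):
  (R1) 3.2417 phi_1 + 0.1327 phi_2 + 0.8568 phi_3 = 0.1327
  (R2) 0.1327 phi_1 + 3.2417 phi_2 + 0.1327 phi_3 = 0.8568
  (R3) 0.8568 phi_1 + 0.1327 phi_2 + 3.2417 phi_3 = -0.132
Gaussian elimination:
  R2 <- R2 - (0.1327/3.2417) R1 = R2 - (0.040935) R1:  3.236268 phi_2 + 0.097627 phi_3 = 0.851368
  R3 <- R3 - (0.8568/3.2417) R1 = R3 - (0.264306) R1:  0.097627 phi_2 + 3.015243 phi_3 = -0.167073
  R3 <- R3 - (0.097627/3.236268) R2 = R3 - (0.030166) R2:  3.012298 phi_3 = -0.192756
Back-substitution:
  phi_hat_3 = -0.192756 / 3.012298 = -0.06399
  phi_hat_2 = (0.851368 - (0.097627)(-0.06399)) / 3.236268 = 0.265001
  phi_hat_1 = (0.1327 - (0.1327)(0.265001) - (0.8568)(-0.06399)) / 3.2417 = 0.047
So phi_hat = [0.0470, 0.2650, -0.0640].
Therefore phi_hat_1 = 0.0470.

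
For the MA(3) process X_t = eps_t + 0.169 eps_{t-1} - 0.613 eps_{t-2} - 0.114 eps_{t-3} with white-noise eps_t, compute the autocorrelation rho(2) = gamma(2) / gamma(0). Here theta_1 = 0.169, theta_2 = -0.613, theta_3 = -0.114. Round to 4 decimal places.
\rho(2) = -0.4461

For an MA(q) process with theta_0 = 1, the autocovariance is
  gamma(k) = sigma^2 * sum_{i=0..q-k} theta_i * theta_{i+k},
and rho(k) = gamma(k) / gamma(0). Sigma^2 cancels.
  numerator   = (1)*(-0.613) + (0.169)*(-0.114) = -0.632266.
  denominator = (1)^2 + (0.169)^2 + (-0.613)^2 + (-0.114)^2 = 1.417326.
  rho(2) = -0.632266 / 1.417326 = -0.4461.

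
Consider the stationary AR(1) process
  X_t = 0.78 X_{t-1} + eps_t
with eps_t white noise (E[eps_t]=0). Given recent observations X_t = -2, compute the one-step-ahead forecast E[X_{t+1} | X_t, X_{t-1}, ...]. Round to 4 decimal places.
E[X_{t+1} \mid \mathcal F_t] = -1.5600

For an AR(p) model X_t = c + sum_i phi_i X_{t-i} + eps_t, the
one-step-ahead conditional mean is
  E[X_{t+1} | X_t, ...] = c + sum_i phi_i X_{t+1-i}.
Substitute known values:
  E[X_{t+1} | ...] = (0.78) * (-2)
                   = -1.5600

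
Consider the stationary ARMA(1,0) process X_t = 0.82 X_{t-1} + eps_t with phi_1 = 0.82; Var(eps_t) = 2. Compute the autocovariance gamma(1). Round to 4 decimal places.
\gamma(1) = 5.0061

Multiply the model equation by X_{t-k} and take expectations. With theta_0 = psi_0 = 1 and psi_j the MA(infinity) weights, this gives
  gamma(k) - sum_i phi_i gamma(k-i) = c_k,
  c_k = sigma^2 * sum_{j=k..q} theta_j psi_{j-k}   (c_k = 0 for k > q),
using gamma(-m) = gamma(m).
Pure AR (q = 0): c_0 = sigma^2 = 2, c_k = 0 for k >= 1.
Equations for k = 0 and k = 1 (AR order 1):
  gamma(0) = phi_1 gamma(1) + c_0
  gamma(1) = phi_1 gamma(0) + c_1
Substituting the second into the first: gamma(0) (1 - phi_1^2) = c_0 + phi_1 c_1, so
  gamma(0) = c_0 / (1 - phi_1^2) = 2 / (1 - (0.82)^2) = 2 / 0.3276 = 6.105006.
  gamma(1) = phi_1 gamma(0) = (0.82)(6.105006) = 5.006105.
Therefore gamma(1) = 5.0061 (to 4 decimal places).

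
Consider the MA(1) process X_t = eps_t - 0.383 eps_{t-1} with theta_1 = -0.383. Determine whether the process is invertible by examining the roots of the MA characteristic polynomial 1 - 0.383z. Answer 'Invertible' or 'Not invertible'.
\text{Invertible}

The MA(q) characteristic polynomial is P(z) = 1 - 0.383z.
Invertibility requires all roots to lie outside the unit circle, i.e. |z| > 1 for every root.
This is linear in z: 1 + (-0.383) z = 0  =>  z = -1/(-0.383) = 2.610966,  |z| = 2.610966.
Moduli of all roots: 2.6110.
All moduli strictly greater than 1? Yes.
Verdict: Invertible.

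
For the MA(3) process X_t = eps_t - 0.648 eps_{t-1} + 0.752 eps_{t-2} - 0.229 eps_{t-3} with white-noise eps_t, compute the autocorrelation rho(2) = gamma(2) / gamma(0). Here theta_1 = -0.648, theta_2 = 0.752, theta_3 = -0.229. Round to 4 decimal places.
\rho(2) = 0.4418

For an MA(q) process with theta_0 = 1, the autocovariance is
  gamma(k) = sigma^2 * sum_{i=0..q-k} theta_i * theta_{i+k},
and rho(k) = gamma(k) / gamma(0). Sigma^2 cancels.
  numerator   = (1)*(0.752) + (-0.648)*(-0.229) = 0.900392.
  denominator = (1)^2 + (-0.648)^2 + (0.752)^2 + (-0.229)^2 = 2.037849.
  rho(2) = 0.900392 / 2.037849 = 0.4418.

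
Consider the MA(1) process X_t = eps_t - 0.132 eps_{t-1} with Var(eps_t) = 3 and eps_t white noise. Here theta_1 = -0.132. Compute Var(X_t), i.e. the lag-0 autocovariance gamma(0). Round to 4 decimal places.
\gamma(0) = 3.0523

For an MA(q) process X_t = eps_t + sum_i theta_i eps_{t-i} with
Var(eps_t) = sigma^2, the variance is
  gamma(0) = sigma^2 * (1 + sum_i theta_i^2).
  sum_i theta_i^2 = (-0.132)^2 = 0.017424.
  gamma(0) = 3 * (1 + 0.017424) = 3 * 1.017424 = 3.052272, which rounds to 3.0523.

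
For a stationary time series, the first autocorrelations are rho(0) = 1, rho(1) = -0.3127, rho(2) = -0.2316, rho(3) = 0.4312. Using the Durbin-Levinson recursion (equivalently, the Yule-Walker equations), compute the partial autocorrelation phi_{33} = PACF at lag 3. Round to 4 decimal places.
\phi_{33} = 0.2790

The PACF at lag k is phi_{kk}, the last component of the solution
to the Yule-Walker system G_k phi = r_k where
  (G_k)_{ij} = rho(|i - j|), (r_k)_i = rho(i), i,j = 1..k.
Equivalently, Durbin-Levinson gives phi_{kk} iteratively:
  phi_{11} = rho(1)
  phi_{kk} = [rho(k) - sum_{j=1..k-1} phi_{k-1,j} rho(k-j)]
            / [1 - sum_{j=1..k-1} phi_{k-1,j} rho(j)],
  phi_{k,j} = phi_{k-1,j} - phi_{kk} phi_{k-1,k-j},  j = 1..k-1.
Step k = 1:
  phi_11 = rho(1) = -0.3127.
Step k = 2:
  phi_22 = [rho(2) - phi_11 rho(1)] / [1 - phi_11 rho(1)] = [-0.2316 - (-0.3127)(-0.3127)] / [1 - (-0.3127)(-0.3127)]
         = -0.32938129 / 0.90221871 = -0.365079.
  Update: phi_21 = phi_11 - phi_22 phi_11 = -0.3127 - (-0.365079)(-0.3127) = -0.42686.
Step k = 3:
  phi_33 = [rho(3) - phi_21 rho(2) - phi_22 rho(1)] / [1 - phi_21 rho(1) - phi_22 rho(2)]
    numerator   = 0.4312 - (-0.42686)(-0.2316) - (-0.365079)(-0.3127) = 0.21817889
    denominator = 1 - (-0.42686)(-0.3127) - (-0.365079)(-0.2316) = 0.78196845
  phi_33 = 0.21817889 / 0.78196845 = 0.279.
Therefore phi_{33} = 0.2790.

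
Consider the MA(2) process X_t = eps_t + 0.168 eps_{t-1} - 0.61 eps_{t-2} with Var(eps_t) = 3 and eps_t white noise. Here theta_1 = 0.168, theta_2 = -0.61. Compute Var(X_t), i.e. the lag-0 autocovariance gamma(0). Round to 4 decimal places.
\gamma(0) = 4.2010

For an MA(q) process X_t = eps_t + sum_i theta_i eps_{t-i} with
Var(eps_t) = sigma^2, the variance is
  gamma(0) = sigma^2 * (1 + sum_i theta_i^2).
  sum_i theta_i^2 = (0.168)^2 + (-0.61)^2 = 0.028224 + 0.3721 = 0.400324.
  gamma(0) = 3 * (1 + 0.400324) = 3 * 1.400324 = 4.200972, which rounds to 4.2010.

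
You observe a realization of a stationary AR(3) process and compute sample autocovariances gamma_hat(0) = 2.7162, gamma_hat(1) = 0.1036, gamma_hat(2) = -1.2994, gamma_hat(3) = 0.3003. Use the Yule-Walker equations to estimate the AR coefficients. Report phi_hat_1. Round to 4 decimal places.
\hat\phi_{1} = 0.1540

The Yule-Walker equations for an AR(p) process read, in matrix form,
  Gamma_p phi = r_p,   with   (Gamma_p)_{ij} = gamma(|i - j|),
                       (r_p)_i = gamma(i),   i,j = 1..p.
Substitute the sample gammas (Toeplitz matrix and right-hand side of size 3):
  Gamma_p = [[2.7162, 0.1036, -1.2994], [0.1036, 2.7162, 0.1036], [-1.2994, 0.1036, 2.7162]]
  r_p     = [0.1036, -1.2994, 0.3003]
Written out (R1..R3):
  (R1) 2.7162 phi_1 + 0.1036 phi_2 - 1.2994 phi_3 = 0.1036
  (R2) 0.1036 phi_1 + 2.7162 phi_2 + 0.1036 phi_3 = -1.2994
  (R3) -1.2994 phi_1 + 0.1036 phi_2 + 2.7162 phi_3 = 0.3003
Gaussian elimination:
  R2 <- R2 - (0.1036/2.7162) R1 = R2 - (0.038142) R1:  2.712249 phi_2 + 0.153161 phi_3 = -1.303351
  R3 <- R3 - (-1.2994/2.7162) R1 = R3 - (-0.478389) R1:  0.153161 phi_2 + 2.094581 phi_3 = 0.349861
  R3 <- R3 - (0.153161/2.712249) R2 = R3 - (0.05647) R2:  2.085932 phi_3 = 0.423462
Back-substitution:
  phi_hat_3 = 0.423462 / 2.085932 = 0.203008
  phi_hat_2 = (-1.303351 - (0.153161)(0.203008)) / 2.712249 = -0.492007
  phi_hat_1 = (0.1036 - (0.1036)(-0.492007) - (-1.2994)(0.203008)) / 2.7162 = 0.154024
So phi_hat = [0.1540, -0.4920, 0.2030].
Therefore phi_hat_1 = 0.1540.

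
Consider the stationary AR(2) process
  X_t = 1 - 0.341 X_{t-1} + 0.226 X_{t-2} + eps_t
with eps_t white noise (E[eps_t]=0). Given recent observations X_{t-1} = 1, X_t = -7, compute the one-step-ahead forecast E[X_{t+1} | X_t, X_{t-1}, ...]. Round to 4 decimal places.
E[X_{t+1} \mid \mathcal F_t] = 3.6130

For an AR(p) model X_t = c + sum_i phi_i X_{t-i} + eps_t, the
one-step-ahead conditional mean is
  E[X_{t+1} | X_t, ...] = c + sum_i phi_i X_{t+1-i}.
Substitute known values:
  E[X_{t+1} | ...] = 1 + (-0.341) * (-7) + (0.226) * (1)
                   = 3.6130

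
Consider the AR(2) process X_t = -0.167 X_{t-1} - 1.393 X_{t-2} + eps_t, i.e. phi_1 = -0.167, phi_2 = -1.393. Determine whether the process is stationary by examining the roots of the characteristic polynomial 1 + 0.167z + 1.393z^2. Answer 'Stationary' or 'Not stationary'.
\text{Not stationary}

The AR(p) characteristic polynomial is P(z) = 1 + 0.167z + 1.393z^2.
Stationarity requires all roots to lie outside the unit circle, i.e. |z| > 1 for every root.
Set 1 + (0.167) z + (1.393) z^2 = 0, i.e. a z^2 + b z + c = 0 with a = 1.393, b = 0.167, c = 1.
Discriminant D = b^2 - 4ac = (0.167)^2 - 4*(1.393)*1 = 0.027889 - (5.572) = -5.544111.
D < 0, so the roots are the complex-conjugate pair z = (-b +/- i sqrt(-D)) / (2a) = -0.0599 +/- 0.8452i.
For a conjugate pair |z|^2 = z * conj(z) = (product of roots) = c/a = 1/(1.393) = 0.717875, so |z| = sqrt(0.717875) = 0.8473 for both roots.
Moduli of all roots: 0.8473, 0.8473.
All moduli strictly greater than 1? No.
Verdict: Not stationary.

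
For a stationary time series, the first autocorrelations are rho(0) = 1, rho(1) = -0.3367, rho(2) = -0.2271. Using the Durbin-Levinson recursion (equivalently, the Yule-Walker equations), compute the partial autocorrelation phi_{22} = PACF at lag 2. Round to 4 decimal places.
\phi_{22} = -0.3840

The PACF at lag k is phi_{kk}, the last component of the solution
to the Yule-Walker system G_k phi = r_k where
  (G_k)_{ij} = rho(|i - j|), (r_k)_i = rho(i), i,j = 1..k.
Equivalently, Durbin-Levinson gives phi_{kk} iteratively:
  phi_{11} = rho(1)
  phi_{kk} = [rho(k) - sum_{j=1..k-1} phi_{k-1,j} rho(k-j)]
            / [1 - sum_{j=1..k-1} phi_{k-1,j} rho(j)],
  phi_{k,j} = phi_{k-1,j} - phi_{kk} phi_{k-1,k-j},  j = 1..k-1.
Step k = 1:
  phi_11 = rho(1) = -0.3367.
Step k = 2:
  phi_22 = [rho(2) - phi_11 rho(1)] / [1 - phi_11 rho(1)] = [-0.2271 - (-0.3367)(-0.3367)] / [1 - (-0.3367)(-0.3367)]
         = -0.34046689 / 0.88663311 = -0.384.
Therefore phi_{22} = -0.3840.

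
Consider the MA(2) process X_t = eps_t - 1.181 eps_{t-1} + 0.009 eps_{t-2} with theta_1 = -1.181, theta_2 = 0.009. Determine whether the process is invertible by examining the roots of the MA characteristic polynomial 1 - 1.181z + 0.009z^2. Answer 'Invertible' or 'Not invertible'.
\text{Not invertible}

The MA(q) characteristic polynomial is P(z) = 1 - 1.181z + 0.009z^2.
Invertibility requires all roots to lie outside the unit circle, i.e. |z| > 1 for every root.
Set 1 + (-1.181) z + (0.009) z^2 = 0, i.e. a z^2 + b z + c = 0 with a = 0.009, b = -1.181, c = 1.
Discriminant D = b^2 - 4ac = (-1.181)^2 - 4*(0.009)*1 = 1.394761 - (0.036) = 1.358761.
D >= 0, so the roots are real: z = (-b +/- sqrt(D)) / (2a) = (1.181 +/- 1.165659) / (0.018).
  z_1 = (1.181 + 1.165659) / (0.018) = 130.3699,   |z_1| = 130.3699.
  z_2 = (1.181 - 1.165659) / (0.018) = 0.8523,   |z_2| = 0.8523.
Moduli of all roots: 130.3699, 0.8523.
All moduli strictly greater than 1? No.
Verdict: Not invertible.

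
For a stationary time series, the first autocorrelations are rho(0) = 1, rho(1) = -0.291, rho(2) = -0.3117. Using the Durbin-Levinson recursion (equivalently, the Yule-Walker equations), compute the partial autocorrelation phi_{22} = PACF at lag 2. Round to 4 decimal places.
\phi_{22} = -0.4331

The PACF at lag k is phi_{kk}, the last component of the solution
to the Yule-Walker system G_k phi = r_k where
  (G_k)_{ij} = rho(|i - j|), (r_k)_i = rho(i), i,j = 1..k.
Equivalently, Durbin-Levinson gives phi_{kk} iteratively:
  phi_{11} = rho(1)
  phi_{kk} = [rho(k) - sum_{j=1..k-1} phi_{k-1,j} rho(k-j)]
            / [1 - sum_{j=1..k-1} phi_{k-1,j} rho(j)],
  phi_{k,j} = phi_{k-1,j} - phi_{kk} phi_{k-1,k-j},  j = 1..k-1.
Step k = 1:
  phi_11 = rho(1) = -0.291.
Step k = 2:
  phi_22 = [rho(2) - phi_11 rho(1)] / [1 - phi_11 rho(1)] = [-0.3117 - (-0.291)(-0.291)] / [1 - (-0.291)(-0.291)]
         = -0.396381 / 0.915319 = -0.4331.
Therefore phi_{22} = -0.4331.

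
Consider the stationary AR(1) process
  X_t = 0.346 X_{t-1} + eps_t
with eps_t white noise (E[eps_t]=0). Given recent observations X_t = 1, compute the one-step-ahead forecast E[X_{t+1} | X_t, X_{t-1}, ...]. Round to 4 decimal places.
E[X_{t+1} \mid \mathcal F_t] = 0.3460

For an AR(p) model X_t = c + sum_i phi_i X_{t-i} + eps_t, the
one-step-ahead conditional mean is
  E[X_{t+1} | X_t, ...] = c + sum_i phi_i X_{t+1-i}.
Substitute known values:
  E[X_{t+1} | ...] = (0.346) * (1)
                   = 0.3460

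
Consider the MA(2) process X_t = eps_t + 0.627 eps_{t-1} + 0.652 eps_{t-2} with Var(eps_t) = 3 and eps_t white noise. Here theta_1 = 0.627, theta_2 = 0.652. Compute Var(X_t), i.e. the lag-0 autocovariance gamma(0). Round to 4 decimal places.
\gamma(0) = 5.4547

For an MA(q) process X_t = eps_t + sum_i theta_i eps_{t-i} with
Var(eps_t) = sigma^2, the variance is
  gamma(0) = sigma^2 * (1 + sum_i theta_i^2).
  sum_i theta_i^2 = (0.627)^2 + (0.652)^2 = 0.393129 + 0.425104 = 0.818233.
  gamma(0) = 3 * (1 + 0.818233) = 3 * 1.818233 = 5.454699, which rounds to 5.4547.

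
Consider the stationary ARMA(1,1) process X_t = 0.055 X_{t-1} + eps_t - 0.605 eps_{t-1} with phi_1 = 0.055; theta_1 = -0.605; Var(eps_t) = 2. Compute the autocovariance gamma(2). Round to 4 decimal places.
\gamma(2) = -0.0587

Multiply the model equation by X_{t-k} and take expectations. With theta_0 = psi_0 = 1 and psi_j the MA(infinity) weights, this gives
  gamma(k) - sum_i phi_i gamma(k-i) = c_k,
  c_k = sigma^2 * sum_{j=k..q} theta_j psi_{j-k}   (c_k = 0 for k > q),
using gamma(-m) = gamma(m).
psi-weights needed (psi_j = theta_j + sum_i phi_i psi_{j-i}):
  psi_1 = theta_1 + phi_1 = -0.605 + (0.055) = -0.55
Right-hand sides:
  c_0 = sigma^2 (1 + theta_1 psi_1) = 2 * (1 + (-0.605)(-0.55)) = 2 * 1.33275 = 2.6655
  c_1 = sigma^2 theta_1 = 2 * (-0.605) = -1.21
  c_2 = 0
Equations for k = 0 and k = 1 (AR order 1):
  gamma(0) = phi_1 gamma(1) + c_0
  gamma(1) = phi_1 gamma(0) + c_1
Substituting the second into the first: gamma(0) (1 - phi_1^2) = c_0 + phi_1 c_1, so
  gamma(0) = (c_0 + phi_1 c_1) / (1 - phi_1^2) = (2.6655 + (0.055)(-1.21)) / (1 - (0.055)^2) = 2.59895 / 0.996975 = 2.606836.
  gamma(1) = phi_1 gamma(0) + c_1 = (0.055)(2.606836) + (-1.21) = -1.066624.
For k = 2 (> q): gamma(2) = phi_1 gamma(1) = (0.055)(-1.066624) = -0.058664.
Therefore gamma(2) = -0.0587 (to 4 decimal places).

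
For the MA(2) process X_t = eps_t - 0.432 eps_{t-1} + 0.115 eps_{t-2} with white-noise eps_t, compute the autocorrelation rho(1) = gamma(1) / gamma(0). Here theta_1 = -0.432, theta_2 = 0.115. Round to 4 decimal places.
\rho(1) = -0.4015

For an MA(q) process with theta_0 = 1, the autocovariance is
  gamma(k) = sigma^2 * sum_{i=0..q-k} theta_i * theta_{i+k},
and rho(k) = gamma(k) / gamma(0). Sigma^2 cancels.
  numerator   = (1)*(-0.432) + (-0.432)*(0.115) = -0.48168.
  denominator = (1)^2 + (-0.432)^2 + (0.115)^2 = 1.199849.
  rho(1) = -0.48168 / 1.199849 = -0.4015.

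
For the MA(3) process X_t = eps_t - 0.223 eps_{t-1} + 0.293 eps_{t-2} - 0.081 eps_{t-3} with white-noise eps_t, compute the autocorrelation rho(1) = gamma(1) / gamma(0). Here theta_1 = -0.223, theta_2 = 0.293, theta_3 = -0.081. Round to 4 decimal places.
\rho(1) = -0.2732

For an MA(q) process with theta_0 = 1, the autocovariance is
  gamma(k) = sigma^2 * sum_{i=0..q-k} theta_i * theta_{i+k},
and rho(k) = gamma(k) / gamma(0). Sigma^2 cancels.
  numerator   = (1)*(-0.223) + (-0.223)*(0.293) + (0.293)*(-0.081) = -0.312072.
  denominator = (1)^2 + (-0.223)^2 + (0.293)^2 + (-0.081)^2 = 1.142139.
  rho(1) = -0.312072 / 1.142139 = -0.2732.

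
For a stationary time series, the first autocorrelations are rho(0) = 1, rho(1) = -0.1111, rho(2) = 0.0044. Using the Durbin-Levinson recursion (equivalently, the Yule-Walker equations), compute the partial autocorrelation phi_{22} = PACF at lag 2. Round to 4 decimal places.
\phi_{22} = -0.0080

The PACF at lag k is phi_{kk}, the last component of the solution
to the Yule-Walker system G_k phi = r_k where
  (G_k)_{ij} = rho(|i - j|), (r_k)_i = rho(i), i,j = 1..k.
Equivalently, Durbin-Levinson gives phi_{kk} iteratively:
  phi_{11} = rho(1)
  phi_{kk} = [rho(k) - sum_{j=1..k-1} phi_{k-1,j} rho(k-j)]
            / [1 - sum_{j=1..k-1} phi_{k-1,j} rho(j)],
  phi_{k,j} = phi_{k-1,j} - phi_{kk} phi_{k-1,k-j},  j = 1..k-1.
Step k = 1:
  phi_11 = rho(1) = -0.1111.
Step k = 2:
  phi_22 = [rho(2) - phi_11 rho(1)] / [1 - phi_11 rho(1)] = [0.0044 - (-0.1111)(-0.1111)] / [1 - (-0.1111)(-0.1111)]
         = -0.00794321 / 0.98765679 = -0.008.
Therefore phi_{22} = -0.0080.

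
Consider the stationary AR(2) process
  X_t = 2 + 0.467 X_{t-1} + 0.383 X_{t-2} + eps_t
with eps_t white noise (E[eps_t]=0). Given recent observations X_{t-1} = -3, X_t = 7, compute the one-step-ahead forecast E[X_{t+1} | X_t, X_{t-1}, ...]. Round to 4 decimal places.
E[X_{t+1} \mid \mathcal F_t] = 4.1200

For an AR(p) model X_t = c + sum_i phi_i X_{t-i} + eps_t, the
one-step-ahead conditional mean is
  E[X_{t+1} | X_t, ...] = c + sum_i phi_i X_{t+1-i}.
Substitute known values:
  E[X_{t+1} | ...] = 2 + (0.467) * (7) + (0.383) * (-3)
                   = 4.1200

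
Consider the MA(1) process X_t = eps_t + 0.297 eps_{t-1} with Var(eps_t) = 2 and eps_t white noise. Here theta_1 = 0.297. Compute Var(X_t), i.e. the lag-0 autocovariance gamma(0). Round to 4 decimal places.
\gamma(0) = 2.1764

For an MA(q) process X_t = eps_t + sum_i theta_i eps_{t-i} with
Var(eps_t) = sigma^2, the variance is
  gamma(0) = sigma^2 * (1 + sum_i theta_i^2).
  sum_i theta_i^2 = (0.297)^2 = 0.088209.
  gamma(0) = 2 * (1 + 0.088209) = 2 * 1.088209 = 2.176418, which rounds to 2.1764.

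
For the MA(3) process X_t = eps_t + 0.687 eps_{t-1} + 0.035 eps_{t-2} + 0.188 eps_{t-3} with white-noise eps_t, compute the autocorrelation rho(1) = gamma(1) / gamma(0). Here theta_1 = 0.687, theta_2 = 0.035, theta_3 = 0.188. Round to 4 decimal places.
\rho(1) = 0.4757

For an MA(q) process with theta_0 = 1, the autocovariance is
  gamma(k) = sigma^2 * sum_{i=0..q-k} theta_i * theta_{i+k},
and rho(k) = gamma(k) / gamma(0). Sigma^2 cancels.
  numerator   = (1)*(0.687) + (0.687)*(0.035) + (0.035)*(0.188) = 0.717625.
  denominator = (1)^2 + (0.687)^2 + (0.035)^2 + (0.188)^2 = 1.508538.
  rho(1) = 0.717625 / 1.508538 = 0.4757.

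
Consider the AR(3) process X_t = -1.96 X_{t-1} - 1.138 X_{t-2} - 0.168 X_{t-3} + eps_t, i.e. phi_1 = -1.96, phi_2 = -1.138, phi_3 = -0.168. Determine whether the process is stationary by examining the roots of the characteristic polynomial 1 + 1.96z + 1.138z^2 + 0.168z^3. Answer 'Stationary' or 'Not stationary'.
\text{Stationary}

The AR(p) characteristic polynomial is P(z) = 1 + 1.96z + 1.138z^2 + 0.168z^3.
Stationarity requires all roots to lie outside the unit circle, i.e. |z| > 1 for every root.
Degree 3: look for a simple real root z0 first, then factor out (1 - z/z0) and solve the remaining quadratic.
Testing z0 = -1.25: P(-1.25) = 1 + (1.96)(-1.25) + (1.138)(-1.25)^2 + (0.168)(-1.25)^3
  = 1 + (-2.45) + (1.778125) + (-0.328125) = 0.  So z_0 = -1.25 is a root, |z_0| = 1.25.
Divide out the factor (1 + 0.8 z) = (1 - z/z0) (since 1/z0 = -0.8):
  P(z) = (1 + 0.8 z)(1 + (1.16) z + (0.21) z^2)
  [check: z-coef 1.16 - (-0.8) = 1.96; z^2-coef 0.21 - (-0.8)(1.16) = 1.138; z^3-coef -(-0.8)(0.21) = 0.168.]
Remaining roots from the quadratic factor 1 + (1.16) z + (0.21) z^2:
  Set 1 + (1.16) z + (0.21) z^2 = 0, i.e. a z^2 + b z + c = 0 with a = 0.21, b = 1.16, c = 1.
  Discriminant D = b^2 - 4ac = (1.16)^2 - 4*(0.21)*1 = 1.3456 - (0.84) = 0.5056.
  D >= 0, so the roots are real: z = (-b +/- sqrt(D)) / (2a) = (-1.16 +/- 0.711056) / (0.42).
    z_1 = (-1.16 + 0.711056) / (0.42) = -1.0689,   |z_1| = 1.0689.
    z_2 = (-1.16 - 0.711056) / (0.42) = -4.4549,   |z_2| = 4.4549.
Moduli of all roots: 1.2500, 1.0689, 4.4549.
All moduli strictly greater than 1? Yes.
Verdict: Stationary.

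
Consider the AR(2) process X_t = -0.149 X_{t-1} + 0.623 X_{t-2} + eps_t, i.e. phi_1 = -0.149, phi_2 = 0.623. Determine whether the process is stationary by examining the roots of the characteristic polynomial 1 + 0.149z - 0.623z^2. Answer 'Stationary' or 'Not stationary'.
\text{Stationary}

The AR(p) characteristic polynomial is P(z) = 1 + 0.149z - 0.623z^2.
Stationarity requires all roots to lie outside the unit circle, i.e. |z| > 1 for every root.
Set 1 + (0.149) z + (-0.623) z^2 = 0, i.e. a z^2 + b z + c = 0 with a = -0.623, b = 0.149, c = 1.
Discriminant D = b^2 - 4ac = (0.149)^2 - 4*(-0.623)*1 = 0.022201 - (-2.492) = 2.514201.
D >= 0, so the roots are real: z = (-b +/- sqrt(D)) / (2a) = (-0.149 +/- 1.585623) / (-1.246).
  z_1 = (-0.149 + 1.585623) / (-1.246) = -1.153,   |z_1| = 1.153.
  z_2 = (-0.149 - 1.585623) / (-1.246) = 1.3922,   |z_2| = 1.3922.
Moduli of all roots: 1.1530, 1.3922.
All moduli strictly greater than 1? Yes.
Verdict: Stationary.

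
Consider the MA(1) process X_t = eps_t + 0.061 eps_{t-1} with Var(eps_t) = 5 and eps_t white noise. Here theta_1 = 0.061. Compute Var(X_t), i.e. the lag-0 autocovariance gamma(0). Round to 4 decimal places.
\gamma(0) = 5.0186

For an MA(q) process X_t = eps_t + sum_i theta_i eps_{t-i} with
Var(eps_t) = sigma^2, the variance is
  gamma(0) = sigma^2 * (1 + sum_i theta_i^2).
  sum_i theta_i^2 = (0.061)^2 = 0.003721.
  gamma(0) = 5 * (1 + 0.003721) = 5 * 1.003721 = 5.018605, which rounds to 5.0186.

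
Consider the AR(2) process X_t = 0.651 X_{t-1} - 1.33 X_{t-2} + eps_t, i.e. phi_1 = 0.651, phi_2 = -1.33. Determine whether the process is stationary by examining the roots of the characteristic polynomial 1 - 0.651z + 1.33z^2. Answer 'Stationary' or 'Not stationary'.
\text{Not stationary}

The AR(p) characteristic polynomial is P(z) = 1 - 0.651z + 1.33z^2.
Stationarity requires all roots to lie outside the unit circle, i.e. |z| > 1 for every root.
Set 1 + (-0.651) z + (1.33) z^2 = 0, i.e. a z^2 + b z + c = 0 with a = 1.33, b = -0.651, c = 1.
Discriminant D = b^2 - 4ac = (-0.651)^2 - 4*(1.33)*1 = 0.423801 - (5.32) = -4.896199.
D < 0, so the roots are the complex-conjugate pair z = (-b +/- i sqrt(-D)) / (2a) = 0.2447 +/- 0.8319i.
For a conjugate pair |z|^2 = z * conj(z) = (product of roots) = c/a = 1/(1.33) = 0.75188, so |z| = sqrt(0.75188) = 0.8671 for both roots.
Moduli of all roots: 0.8671, 0.8671.
All moduli strictly greater than 1? No.
Verdict: Not stationary.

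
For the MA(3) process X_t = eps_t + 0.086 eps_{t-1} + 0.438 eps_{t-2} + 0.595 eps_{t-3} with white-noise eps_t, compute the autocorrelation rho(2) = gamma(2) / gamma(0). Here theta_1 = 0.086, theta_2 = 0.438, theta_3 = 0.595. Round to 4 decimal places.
\rho(2) = 0.3149

For an MA(q) process with theta_0 = 1, the autocovariance is
  gamma(k) = sigma^2 * sum_{i=0..q-k} theta_i * theta_{i+k},
and rho(k) = gamma(k) / gamma(0). Sigma^2 cancels.
  numerator   = (1)*(0.438) + (0.086)*(0.595) = 0.48917.
  denominator = (1)^2 + (0.086)^2 + (0.438)^2 + (0.595)^2 = 1.553265.
  rho(2) = 0.48917 / 1.553265 = 0.3149.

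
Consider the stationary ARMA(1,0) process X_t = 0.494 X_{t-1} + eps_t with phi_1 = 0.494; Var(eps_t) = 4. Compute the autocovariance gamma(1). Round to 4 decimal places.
\gamma(1) = 2.6139

Multiply the model equation by X_{t-k} and take expectations. With theta_0 = psi_0 = 1 and psi_j the MA(infinity) weights, this gives
  gamma(k) - sum_i phi_i gamma(k-i) = c_k,
  c_k = sigma^2 * sum_{j=k..q} theta_j psi_{j-k}   (c_k = 0 for k > q),
using gamma(-m) = gamma(m).
Pure AR (q = 0): c_0 = sigma^2 = 4, c_k = 0 for k >= 1.
Equations for k = 0 and k = 1 (AR order 1):
  gamma(0) = phi_1 gamma(1) + c_0
  gamma(1) = phi_1 gamma(0) + c_1
Substituting the second into the first: gamma(0) (1 - phi_1^2) = c_0 + phi_1 c_1, so
  gamma(0) = c_0 / (1 - phi_1^2) = 4 / (1 - (0.494)^2) = 4 / 0.755964 = 5.291257.
  gamma(1) = phi_1 gamma(0) = (0.494)(5.291257) = 2.613881.
Therefore gamma(1) = 2.6139 (to 4 decimal places).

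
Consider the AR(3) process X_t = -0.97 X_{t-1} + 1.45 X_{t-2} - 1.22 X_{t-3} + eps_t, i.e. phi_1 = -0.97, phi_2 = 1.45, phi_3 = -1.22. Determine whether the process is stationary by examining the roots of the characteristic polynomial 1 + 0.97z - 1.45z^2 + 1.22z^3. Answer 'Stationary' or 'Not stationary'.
\text{Not stationary}

The AR(p) characteristic polynomial is P(z) = 1 + 0.97z - 1.45z^2 + 1.22z^3.
Stationarity requires all roots to lie outside the unit circle, i.e. |z| > 1 for every root.
Degree 3: look for a simple real root z0 first, then factor out (1 - z/z0) and solve the remaining quadratic.
Testing z0 = -0.5: P(-0.5) = 1 + (0.97)(-0.5) + (-1.45)(-0.5)^2 + (1.22)(-0.5)^3
  = 1 + (-0.485) + (-0.3625) + (-0.1525) = 0.  So z_0 = -0.5 is a root, |z_0| = 0.5.
Divide out the factor (1 + 2 z) = (1 - z/z0) (since 1/z0 = -2):
  P(z) = (1 + 2 z)(1 + (-1.03) z + (0.61) z^2)
  [check: z-coef -1.03 - (-2) = 0.97; z^2-coef 0.61 - (-2)(-1.03) = -1.45; z^3-coef -(-2)(0.61) = 1.22.]
Remaining roots from the quadratic factor 1 + (-1.03) z + (0.61) z^2:
  Set 1 + (-1.03) z + (0.61) z^2 = 0, i.e. a z^2 + b z + c = 0 with a = 0.61, b = -1.03, c = 1.
  Discriminant D = b^2 - 4ac = (-1.03)^2 - 4*(0.61)*1 = 1.0609 - (2.44) = -1.3791.
  D < 0, so the roots are the complex-conjugate pair z = (-b +/- i sqrt(-D)) / (2a) = 0.8443 +/- 0.9626i.
  For a conjugate pair |z|^2 = z * conj(z) = (product of roots) = c/a = 1/(0.61) = 1.639344, so |z| = sqrt(1.639344) = 1.2804 for both roots.
Moduli of all roots: 0.5000, 1.2804, 1.2804.
All moduli strictly greater than 1? No.
Verdict: Not stationary.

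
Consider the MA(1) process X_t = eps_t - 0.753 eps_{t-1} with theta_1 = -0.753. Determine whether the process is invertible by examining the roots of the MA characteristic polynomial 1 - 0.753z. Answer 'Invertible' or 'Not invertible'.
\text{Invertible}

The MA(q) characteristic polynomial is P(z) = 1 - 0.753z.
Invertibility requires all roots to lie outside the unit circle, i.e. |z| > 1 for every root.
This is linear in z: 1 + (-0.753) z = 0  =>  z = -1/(-0.753) = 1.328021,  |z| = 1.328021.
Moduli of all roots: 1.3280.
All moduli strictly greater than 1? Yes.
Verdict: Invertible.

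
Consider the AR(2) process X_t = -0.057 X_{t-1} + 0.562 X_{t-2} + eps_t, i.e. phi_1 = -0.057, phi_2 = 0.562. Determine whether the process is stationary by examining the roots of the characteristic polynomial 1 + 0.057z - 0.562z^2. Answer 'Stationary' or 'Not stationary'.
\text{Stationary}

The AR(p) characteristic polynomial is P(z) = 1 + 0.057z - 0.562z^2.
Stationarity requires all roots to lie outside the unit circle, i.e. |z| > 1 for every root.
Set 1 + (0.057) z + (-0.562) z^2 = 0, i.e. a z^2 + b z + c = 0 with a = -0.562, b = 0.057, c = 1.
Discriminant D = b^2 - 4ac = (0.057)^2 - 4*(-0.562)*1 = 0.003249 - (-2.248) = 2.251249.
D >= 0, so the roots are real: z = (-b +/- sqrt(D)) / (2a) = (-0.057 +/- 1.500416) / (-1.124).
  z_1 = (-0.057 + 1.500416) / (-1.124) = -1.2842,   |z_1| = 1.2842.
  z_2 = (-0.057 - 1.500416) / (-1.124) = 1.3856,   |z_2| = 1.3856.
Moduli of all roots: 1.2842, 1.3856.
All moduli strictly greater than 1? Yes.
Verdict: Stationary.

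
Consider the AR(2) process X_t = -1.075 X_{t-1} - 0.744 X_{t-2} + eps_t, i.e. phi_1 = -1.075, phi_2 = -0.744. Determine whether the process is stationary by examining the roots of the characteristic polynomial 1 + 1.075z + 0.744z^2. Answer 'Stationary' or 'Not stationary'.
\text{Stationary}

The AR(p) characteristic polynomial is P(z) = 1 + 1.075z + 0.744z^2.
Stationarity requires all roots to lie outside the unit circle, i.e. |z| > 1 for every root.
Set 1 + (1.075) z + (0.744) z^2 = 0, i.e. a z^2 + b z + c = 0 with a = 0.744, b = 1.075, c = 1.
Discriminant D = b^2 - 4ac = (1.075)^2 - 4*(0.744)*1 = 1.155625 - (2.976) = -1.820375.
D < 0, so the roots are the complex-conjugate pair z = (-b +/- i sqrt(-D)) / (2a) = -0.7224 +/- 0.9067i.
For a conjugate pair |z|^2 = z * conj(z) = (product of roots) = c/a = 1/(0.744) = 1.344086, so |z| = sqrt(1.344086) = 1.1593 for both roots.
Moduli of all roots: 1.1593, 1.1593.
All moduli strictly greater than 1? Yes.
Verdict: Stationary.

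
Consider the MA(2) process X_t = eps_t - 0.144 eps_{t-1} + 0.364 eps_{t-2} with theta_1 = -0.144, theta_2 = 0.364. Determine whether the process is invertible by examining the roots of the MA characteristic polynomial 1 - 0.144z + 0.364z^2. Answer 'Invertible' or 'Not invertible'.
\text{Invertible}

The MA(q) characteristic polynomial is P(z) = 1 - 0.144z + 0.364z^2.
Invertibility requires all roots to lie outside the unit circle, i.e. |z| > 1 for every root.
Set 1 + (-0.144) z + (0.364) z^2 = 0, i.e. a z^2 + b z + c = 0 with a = 0.364, b = -0.144, c = 1.
Discriminant D = b^2 - 4ac = (-0.144)^2 - 4*(0.364)*1 = 0.020736 - (1.456) = -1.435264.
D < 0, so the roots are the complex-conjugate pair z = (-b +/- i sqrt(-D)) / (2a) = 0.1978 +/- 1.6456i.
For a conjugate pair |z|^2 = z * conj(z) = (product of roots) = c/a = 1/(0.364) = 2.747253, so |z| = sqrt(2.747253) = 1.6575 for both roots.
Moduli of all roots: 1.6575, 1.6575.
All moduli strictly greater than 1? Yes.
Verdict: Invertible.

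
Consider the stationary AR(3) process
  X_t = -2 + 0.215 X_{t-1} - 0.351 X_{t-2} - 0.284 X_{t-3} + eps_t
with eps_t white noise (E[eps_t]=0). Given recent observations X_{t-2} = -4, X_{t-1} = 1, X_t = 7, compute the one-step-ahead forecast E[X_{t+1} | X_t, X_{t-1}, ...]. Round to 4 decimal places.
E[X_{t+1} \mid \mathcal F_t] = 0.2900

For an AR(p) model X_t = c + sum_i phi_i X_{t-i} + eps_t, the
one-step-ahead conditional mean is
  E[X_{t+1} | X_t, ...] = c + sum_i phi_i X_{t+1-i}.
Substitute known values:
  E[X_{t+1} | ...] = -2 + (0.215) * (7) + (-0.351) * (1) + (-0.284) * (-4)
                   = 0.2900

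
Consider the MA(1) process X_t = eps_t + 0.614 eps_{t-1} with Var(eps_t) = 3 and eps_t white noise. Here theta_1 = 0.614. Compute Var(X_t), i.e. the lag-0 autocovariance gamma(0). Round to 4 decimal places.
\gamma(0) = 4.1310

For an MA(q) process X_t = eps_t + sum_i theta_i eps_{t-i} with
Var(eps_t) = sigma^2, the variance is
  gamma(0) = sigma^2 * (1 + sum_i theta_i^2).
  sum_i theta_i^2 = (0.614)^2 = 0.376996.
  gamma(0) = 3 * (1 + 0.376996) = 3 * 1.376996 = 4.130988, which rounds to 4.1310.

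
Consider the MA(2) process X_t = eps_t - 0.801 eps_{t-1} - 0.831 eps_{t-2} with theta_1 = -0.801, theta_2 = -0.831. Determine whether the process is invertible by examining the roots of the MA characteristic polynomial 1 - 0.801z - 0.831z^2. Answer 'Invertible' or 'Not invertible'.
\text{Not invertible}

The MA(q) characteristic polynomial is P(z) = 1 - 0.801z - 0.831z^2.
Invertibility requires all roots to lie outside the unit circle, i.e. |z| > 1 for every root.
Set 1 + (-0.801) z + (-0.831) z^2 = 0, i.e. a z^2 + b z + c = 0 with a = -0.831, b = -0.801, c = 1.
Discriminant D = b^2 - 4ac = (-0.801)^2 - 4*(-0.831)*1 = 0.641601 - (-3.324) = 3.965601.
D >= 0, so the roots are real: z = (-b +/- sqrt(D)) / (2a) = (0.801 +/- 1.991382) / (-1.662).
  z_1 = (0.801 + 1.991382) / (-1.662) = -1.6801,   |z_1| = 1.6801.
  z_2 = (0.801 - 1.991382) / (-1.662) = 0.7162,   |z_2| = 0.7162.
Moduli of all roots: 1.6801, 0.7162.
All moduli strictly greater than 1? No.
Verdict: Not invertible.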